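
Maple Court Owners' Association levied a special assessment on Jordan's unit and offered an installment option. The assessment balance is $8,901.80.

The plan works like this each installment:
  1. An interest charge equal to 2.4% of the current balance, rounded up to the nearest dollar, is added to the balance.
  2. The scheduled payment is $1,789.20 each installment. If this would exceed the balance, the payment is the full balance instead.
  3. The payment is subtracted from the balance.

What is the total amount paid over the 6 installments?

$9,600.80

Installment 1: opening $8,901.80; interest $214.00 → $9,115.80; payment $1,789.20; balance $7,326.60
Installment 2: opening $7,326.60; interest $176.00 → $7,502.60; payment $1,789.20; balance $5,713.40
Installment 3: opening $5,713.40; interest $138.00 → $5,851.40; payment $1,789.20; balance $4,062.20
Installment 4: opening $4,062.20; interest $98.00 → $4,160.20; payment $1,789.20; balance $2,371.00
Installment 5: opening $2,371.00; interest $57.00 → $2,428.00; payment $1,789.20; balance $638.80
Installment 6: opening $638.80; interest $16.00 → $654.80; payment $654.80; balance $0.00
Total paid: $9,600.80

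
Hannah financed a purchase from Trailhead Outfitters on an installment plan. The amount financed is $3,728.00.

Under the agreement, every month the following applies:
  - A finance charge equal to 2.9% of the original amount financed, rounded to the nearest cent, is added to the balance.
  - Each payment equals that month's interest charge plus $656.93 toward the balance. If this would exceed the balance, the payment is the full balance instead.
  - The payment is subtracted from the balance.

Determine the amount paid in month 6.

$551.46

# | Opening | Interest | Payment | End bal
1 | $3,728.00 | $108.11 | $765.04 | $3,071.07
2 | $3,071.07 | $108.11 | $765.04 | $2,414.14
3 | $2,414.14 | $108.11 | $765.04 | $1,757.21
4 | $1,757.21 | $108.11 | $765.04 | $1,100.28
5 | $1,100.28 | $108.11 | $765.04 | $443.35
6 | $443.35 | $108.11 | $551.46 | $0.00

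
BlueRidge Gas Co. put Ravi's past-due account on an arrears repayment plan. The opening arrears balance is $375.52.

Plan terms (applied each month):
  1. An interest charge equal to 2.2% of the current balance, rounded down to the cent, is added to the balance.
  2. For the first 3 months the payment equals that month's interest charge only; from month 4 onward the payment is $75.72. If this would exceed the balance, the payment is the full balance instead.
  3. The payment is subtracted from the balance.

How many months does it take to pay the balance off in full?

Month 1: opening $375.52; interest $8.26 → $383.78; payment $8.26; balance $375.52
Month 2: opening $375.52; interest $8.26 → $383.78; payment $8.26; balance $375.52
Month 3: opening $375.52; interest $8.26 → $383.78; payment $8.26; balance $375.52
Month 4: opening $375.52; interest $8.26 → $383.78; payment $75.72; balance $308.06
Month 5: opening $308.06; interest $6.77 → $314.83; payment $75.72; balance $239.11
Month 6: opening $239.11; interest $5.26 → $244.37; payment $75.72; balance $168.65
Month 7: opening $168.65; interest $3.71 → $172.36; payment $75.72; balance $96.64
Month 8: opening $96.64; interest $2.12 → $98.76; payment $75.72; balance $23.04
Month 9: opening $23.04; interest $0.50 → $23.54; payment $23.54; balance $0.00
Balance reaches $0.00 in month 9.

9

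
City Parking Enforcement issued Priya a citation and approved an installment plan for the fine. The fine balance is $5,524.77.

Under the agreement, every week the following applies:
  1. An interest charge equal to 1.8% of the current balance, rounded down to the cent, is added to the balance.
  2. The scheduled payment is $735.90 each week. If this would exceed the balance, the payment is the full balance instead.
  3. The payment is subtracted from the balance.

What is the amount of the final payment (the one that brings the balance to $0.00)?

$102.29

Week 1: $5,524.77 +$99.44 interest = $5,624.21; pay $735.90 → $4,888.31
Week 2: $4,888.31 +$87.98 interest = $4,976.29; pay $735.90 → $4,240.39
Week 3: $4,240.39 +$76.32 interest = $4,316.71; pay $735.90 → $3,580.81
Week 4: $3,580.81 +$64.45 interest = $3,645.26; pay $735.90 → $2,909.36
Week 5: $2,909.36 +$52.36 interest = $2,961.72; pay $735.90 → $2,225.82
Week 6: $2,225.82 +$40.06 interest = $2,265.88; pay $735.90 → $1,529.98
Week 7: $1,529.98 +$27.53 interest = $1,557.51; pay $735.90 → $821.61
Week 8: $821.61 +$14.78 interest = $836.39; pay $735.90 → $100.49
Week 9: $100.49 +$1.80 interest = $102.29; pay $102.29 → $0.00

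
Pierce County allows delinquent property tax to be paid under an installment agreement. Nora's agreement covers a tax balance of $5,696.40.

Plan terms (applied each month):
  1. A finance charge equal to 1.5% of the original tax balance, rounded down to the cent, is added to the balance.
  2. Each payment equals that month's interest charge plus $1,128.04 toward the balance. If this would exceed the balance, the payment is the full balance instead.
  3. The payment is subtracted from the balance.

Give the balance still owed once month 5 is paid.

$56.20

Month 1: $5,696.40 +$85.44 interest = $5,781.84; pay $1,213.48 → $4,568.36
Month 2: $4,568.36 +$85.44 interest = $4,653.80; pay $1,213.48 → $3,440.32
Month 3: $3,440.32 +$85.44 interest = $3,525.76; pay $1,213.48 → $2,312.28
Month 4: $2,312.28 +$85.44 interest = $2,397.72; pay $1,213.48 → $1,184.24
Month 5: $1,184.24 +$85.44 interest = $1,269.68; pay $1,213.48 → $56.20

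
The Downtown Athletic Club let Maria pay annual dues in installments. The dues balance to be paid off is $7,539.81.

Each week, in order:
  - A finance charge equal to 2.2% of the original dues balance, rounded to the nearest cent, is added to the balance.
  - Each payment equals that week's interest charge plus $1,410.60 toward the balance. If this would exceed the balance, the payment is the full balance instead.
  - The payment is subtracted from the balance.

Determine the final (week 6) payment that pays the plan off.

$652.69

Week 1: $7,539.81 +$165.88 interest = $7,705.69; pay $1,576.48 → $6,129.21
Week 2: $6,129.21 +$165.88 interest = $6,295.09; pay $1,576.48 → $4,718.61
Week 3: $4,718.61 +$165.88 interest = $4,884.49; pay $1,576.48 → $3,308.01
Week 4: $3,308.01 +$165.88 interest = $3,473.89; pay $1,576.48 → $1,897.41
Week 5: $1,897.41 +$165.88 interest = $2,063.29; pay $1,576.48 → $486.81
Week 6: $486.81 +$165.88 interest = $652.69; pay $652.69 → $0.00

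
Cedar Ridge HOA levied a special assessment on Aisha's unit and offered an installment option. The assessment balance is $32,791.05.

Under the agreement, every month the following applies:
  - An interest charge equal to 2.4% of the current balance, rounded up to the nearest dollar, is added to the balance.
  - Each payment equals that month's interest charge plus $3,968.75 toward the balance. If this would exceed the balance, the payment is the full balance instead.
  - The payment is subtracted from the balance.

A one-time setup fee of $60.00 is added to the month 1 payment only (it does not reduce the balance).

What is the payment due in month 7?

$4,184.75

Month 1: opening $32,791.05; interest $787.00 → $33,578.05; payment $4,755.75 (+ $60.00 fee); balance $28,822.30
Month 2: opening $28,822.30; interest $692.00 → $29,514.30; payment $4,660.75; balance $24,853.55
Month 3: opening $24,853.55; interest $597.00 → $25,450.55; payment $4,565.75; balance $20,884.80
Month 4: opening $20,884.80; interest $502.00 → $21,386.80; payment $4,470.75; balance $16,916.05
Month 5: opening $16,916.05; interest $406.00 → $17,322.05; payment $4,374.75; balance $12,947.30
Month 6: opening $12,947.30; interest $311.00 → $13,258.30; payment $4,279.75; balance $8,978.55
Month 7: opening $8,978.55; interest $216.00 → $9,194.55; payment $4,184.75; balance $5,009.80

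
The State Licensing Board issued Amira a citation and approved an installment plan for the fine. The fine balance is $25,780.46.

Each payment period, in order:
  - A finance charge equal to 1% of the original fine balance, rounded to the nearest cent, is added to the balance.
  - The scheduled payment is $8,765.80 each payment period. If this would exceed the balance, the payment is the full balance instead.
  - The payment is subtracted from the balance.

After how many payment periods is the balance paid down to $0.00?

4

# | Opening | Interest | Payment | End bal
1 | $25,780.46 | $257.80 | $8,765.80 | $17,272.46
2 | $17,272.46 | $257.80 | $8,765.80 | $8,764.46
3 | $8,764.46 | $257.80 | $8,765.80 | $256.46
4 | $256.46 | $257.80 | $514.26 | $0.00
Balance reaches $0.00 in payment period 4.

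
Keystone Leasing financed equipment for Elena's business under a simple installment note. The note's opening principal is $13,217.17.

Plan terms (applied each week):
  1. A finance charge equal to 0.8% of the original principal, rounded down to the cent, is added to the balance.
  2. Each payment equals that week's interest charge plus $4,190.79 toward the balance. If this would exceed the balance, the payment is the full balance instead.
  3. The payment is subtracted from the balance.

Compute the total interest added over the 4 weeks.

$422.92

Week 1: opening $13,217.17; interest $105.73 → $13,322.90; payment $4,296.52; balance $9,026.38
Week 2: opening $9,026.38; interest $105.73 → $9,132.11; payment $4,296.52; balance $4,835.59
Week 3: opening $4,835.59; interest $105.73 → $4,941.32; payment $4,296.52; balance $644.80
Week 4: opening $644.80; interest $105.73 → $750.53; payment $750.53; balance $0.00
Total interest: $105.73 + $105.73 + $105.73 + $105.73 = $422.92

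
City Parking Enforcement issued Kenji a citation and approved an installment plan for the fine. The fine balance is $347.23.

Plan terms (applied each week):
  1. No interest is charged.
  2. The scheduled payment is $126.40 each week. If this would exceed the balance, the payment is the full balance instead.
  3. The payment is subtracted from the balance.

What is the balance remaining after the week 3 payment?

$0.00

Week 1: $347.23 − $126.40 → $220.83
Week 2: $220.83 − $126.40 → $94.43
Week 3: $94.43 − $94.43 → $0.00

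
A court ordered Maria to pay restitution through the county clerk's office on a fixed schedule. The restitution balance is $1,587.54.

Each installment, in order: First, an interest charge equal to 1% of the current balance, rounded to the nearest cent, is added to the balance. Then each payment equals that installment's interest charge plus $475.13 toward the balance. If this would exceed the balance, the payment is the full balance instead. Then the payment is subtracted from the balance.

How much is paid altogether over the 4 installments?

Installment 1: $1,587.54 +$15.88 interest = $1,603.42; pay $491.01 → $1,112.41
Installment 2: $1,112.41 +$11.12 interest = $1,123.53; pay $486.25 → $637.28
Installment 3: $637.28 +$6.37 interest = $643.65; pay $481.50 → $162.15
Installment 4: $162.15 +$1.62 interest = $163.77; pay $163.77 → $0.00
Total paid: $1,622.53

$1,622.53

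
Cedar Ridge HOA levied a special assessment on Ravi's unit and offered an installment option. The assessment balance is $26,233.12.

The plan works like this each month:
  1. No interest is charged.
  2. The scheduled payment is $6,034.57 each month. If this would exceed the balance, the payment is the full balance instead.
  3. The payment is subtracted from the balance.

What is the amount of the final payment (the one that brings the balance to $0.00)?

$2,094.84

Month 1: $26,233.12 − $6,034.57 → $20,198.55
Month 2: $20,198.55 − $6,034.57 → $14,163.98
Month 3: $14,163.98 − $6,034.57 → $8,129.41
Month 4: $8,129.41 − $6,034.57 → $2,094.84
Month 5: $2,094.84 − $2,094.84 → $0.00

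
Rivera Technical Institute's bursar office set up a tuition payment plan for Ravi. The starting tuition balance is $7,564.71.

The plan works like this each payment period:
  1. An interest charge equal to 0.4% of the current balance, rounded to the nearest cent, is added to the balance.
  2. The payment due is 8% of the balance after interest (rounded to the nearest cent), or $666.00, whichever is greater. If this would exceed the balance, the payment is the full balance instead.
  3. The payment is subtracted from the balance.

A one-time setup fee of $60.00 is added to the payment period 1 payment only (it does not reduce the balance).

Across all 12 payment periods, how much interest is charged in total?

Payment period 1: $7,564.71 +$30.26 interest = $7,594.97; pay $666.00 (+ $60.00 fee) → $6,928.97
Payment period 2: $6,928.97 +$27.72 interest = $6,956.69; pay $666.00 → $6,290.69
Payment period 3: $6,290.69 +$25.16 interest = $6,315.85; pay $666.00 → $5,649.85
Payment period 4: $5,649.85 +$22.60 interest = $5,672.45; pay $666.00 → $5,006.45
Payment period 5: $5,006.45 +$20.03 interest = $5,026.48; pay $666.00 → $4,360.48
Payment period 6: $4,360.48 +$17.44 interest = $4,377.92; pay $666.00 → $3,711.92
Payment period 7: $3,711.92 +$14.85 interest = $3,726.77; pay $666.00 → $3,060.77
Payment period 8: $3,060.77 +$12.24 interest = $3,073.01; pay $666.00 → $2,407.01
Payment period 9: $2,407.01 +$9.63 interest = $2,416.64; pay $666.00 → $1,750.64
Payment period 10: $1,750.64 +$7.00 interest = $1,757.64; pay $666.00 → $1,091.64
Payment period 11: $1,091.64 +$4.37 interest = $1,096.01; pay $666.00 → $430.01
Payment period 12: $430.01 +$1.72 interest = $431.73; pay $431.73 → $0.00
Total interest: $30.26 + $27.72 + $25.16 + $22.60 + $20.03 + $17.44 + $14.85 + $12.24 + $9.63 + $7.00 + $4.37 + $1.72 = $193.02

$193.02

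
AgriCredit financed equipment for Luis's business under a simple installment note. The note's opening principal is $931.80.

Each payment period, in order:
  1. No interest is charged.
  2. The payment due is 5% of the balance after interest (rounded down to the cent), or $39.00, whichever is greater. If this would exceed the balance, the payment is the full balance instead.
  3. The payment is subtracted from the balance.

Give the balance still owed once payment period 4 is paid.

$758.97

Payment period 1: opening $931.80; payment $46.59; balance $885.21
Payment period 2: opening $885.21; payment $44.26; balance $840.95
Payment period 3: opening $840.95; payment $42.04; balance $798.91
Payment period 4: opening $798.91; payment $39.94; balance $758.97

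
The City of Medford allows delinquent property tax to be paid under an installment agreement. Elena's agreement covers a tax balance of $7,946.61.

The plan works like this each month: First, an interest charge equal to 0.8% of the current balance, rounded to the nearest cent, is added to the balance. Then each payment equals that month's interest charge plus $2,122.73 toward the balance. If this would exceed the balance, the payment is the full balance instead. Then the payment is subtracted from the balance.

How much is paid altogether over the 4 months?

# | Opening | Interest | Payment | End bal
1 | $7,946.61 | $63.57 | $2,186.30 | $5,823.88
2 | $5,823.88 | $46.59 | $2,169.32 | $3,701.15
3 | $3,701.15 | $29.61 | $2,152.34 | $1,578.42
4 | $1,578.42 | $12.63 | $1,591.05 | $0.00
Total paid: $8,099.01

$8,099.01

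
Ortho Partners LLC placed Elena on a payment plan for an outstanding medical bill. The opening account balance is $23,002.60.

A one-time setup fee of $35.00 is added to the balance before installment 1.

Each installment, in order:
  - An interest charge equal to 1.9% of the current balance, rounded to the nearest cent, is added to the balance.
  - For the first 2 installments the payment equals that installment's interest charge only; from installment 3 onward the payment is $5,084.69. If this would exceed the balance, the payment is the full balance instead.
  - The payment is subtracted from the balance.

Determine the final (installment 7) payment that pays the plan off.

$3,987.54

Installment 1: opening $23,037.60; interest $437.71 → $23,475.31; payment $437.71; balance $23,037.60
Installment 2: opening $23,037.60; interest $437.71 → $23,475.31; payment $437.71; balance $23,037.60
Installment 3: opening $23,037.60; interest $437.71 → $23,475.31; payment $5,084.69; balance $18,390.62
Installment 4: opening $18,390.62; interest $349.42 → $18,740.04; payment $5,084.69; balance $13,655.35
Installment 5: opening $13,655.35; interest $259.45 → $13,914.80; payment $5,084.69; balance $8,830.11
Installment 6: opening $8,830.11; interest $167.77 → $8,997.88; payment $5,084.69; balance $3,913.19
Installment 7: opening $3,913.19; interest $74.35 → $3,987.54; payment $3,987.54; balance $0.00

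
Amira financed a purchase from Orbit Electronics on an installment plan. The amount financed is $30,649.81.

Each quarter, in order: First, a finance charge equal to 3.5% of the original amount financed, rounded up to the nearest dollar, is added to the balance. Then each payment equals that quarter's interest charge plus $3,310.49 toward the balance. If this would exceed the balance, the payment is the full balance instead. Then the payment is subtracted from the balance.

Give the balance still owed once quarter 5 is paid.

Quarter 1: opening $30,649.81; interest $1,073.00 → $31,722.81; payment $4,383.49; balance $27,339.32
Quarter 2: opening $27,339.32; interest $1,073.00 → $28,412.32; payment $4,383.49; balance $24,028.83
Quarter 3: opening $24,028.83; interest $1,073.00 → $25,101.83; payment $4,383.49; balance $20,718.34
Quarter 4: opening $20,718.34; interest $1,073.00 → $21,791.34; payment $4,383.49; balance $17,407.85
Quarter 5: opening $17,407.85; interest $1,073.00 → $18,480.85; payment $4,383.49; balance $14,097.36

$14,097.36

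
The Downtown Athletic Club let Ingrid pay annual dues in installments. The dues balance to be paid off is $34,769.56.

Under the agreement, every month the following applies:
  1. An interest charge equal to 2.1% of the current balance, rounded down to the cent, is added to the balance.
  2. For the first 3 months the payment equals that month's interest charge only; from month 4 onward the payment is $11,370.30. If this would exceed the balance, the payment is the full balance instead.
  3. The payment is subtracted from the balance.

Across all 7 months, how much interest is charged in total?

Month 1: opening $34,769.56; interest $730.16 → $35,499.72; payment $730.16; balance $34,769.56
Month 2: opening $34,769.56; interest $730.16 → $35,499.72; payment $730.16; balance $34,769.56
Month 3: opening $34,769.56; interest $730.16 → $35,499.72; payment $730.16; balance $34,769.56
Month 4: opening $34,769.56; interest $730.16 → $35,499.72; payment $11,370.30; balance $24,129.42
Month 5: opening $24,129.42; interest $506.71 → $24,636.13; payment $11,370.30; balance $13,265.83
Month 6: opening $13,265.83; interest $278.58 → $13,544.41; payment $11,370.30; balance $2,174.11
Month 7: opening $2,174.11; interest $45.65 → $2,219.76; payment $2,219.76; balance $0.00
Total interest: $730.16 + $730.16 + $730.16 + $730.16 + $506.71 + $278.58 + $45.65 = $3,751.58

$3,751.58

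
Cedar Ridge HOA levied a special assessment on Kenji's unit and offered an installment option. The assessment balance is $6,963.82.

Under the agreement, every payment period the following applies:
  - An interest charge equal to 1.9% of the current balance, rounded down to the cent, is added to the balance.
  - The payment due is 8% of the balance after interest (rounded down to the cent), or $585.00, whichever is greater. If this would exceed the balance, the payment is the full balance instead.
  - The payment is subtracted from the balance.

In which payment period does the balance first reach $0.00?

14

Payment period 1: opening $6,963.82; interest $132.31 → $7,096.13; payment $585.00; balance $6,511.13
Payment period 2: opening $6,511.13; interest $123.71 → $6,634.84; payment $585.00; balance $6,049.84
Payment period 3: opening $6,049.84; interest $114.94 → $6,164.78; payment $585.00; balance $5,579.78
Payment period 4: opening $5,579.78; interest $106.01 → $5,685.79; payment $585.00; balance $5,100.79
Payment period 5: opening $5,100.79; interest $96.91 → $5,197.70; payment $585.00; balance $4,612.70
Payment period 6: opening $4,612.70; interest $87.64 → $4,700.34; payment $585.00; balance $4,115.34
Payment period 7: opening $4,115.34; interest $78.19 → $4,193.53; payment $585.00; balance $3,608.53
Payment period 8: opening $3,608.53; interest $68.56 → $3,677.09; payment $585.00; balance $3,092.09
Payment period 9: opening $3,092.09; interest $58.74 → $3,150.83; payment $585.00; balance $2,565.83
Payment period 10: opening $2,565.83; interest $48.75 → $2,614.58; payment $585.00; balance $2,029.58
Payment period 11: opening $2,029.58; interest $38.56 → $2,068.14; payment $585.00; balance $1,483.14
Payment period 12: opening $1,483.14; interest $28.17 → $1,511.31; payment $585.00; balance $926.31
Payment period 13: opening $926.31; interest $17.59 → $943.90; payment $585.00; balance $358.90
Payment period 14: opening $358.90; interest $6.81 → $365.71; payment $365.71; balance $0.00
Balance reaches $0.00 in payment period 14.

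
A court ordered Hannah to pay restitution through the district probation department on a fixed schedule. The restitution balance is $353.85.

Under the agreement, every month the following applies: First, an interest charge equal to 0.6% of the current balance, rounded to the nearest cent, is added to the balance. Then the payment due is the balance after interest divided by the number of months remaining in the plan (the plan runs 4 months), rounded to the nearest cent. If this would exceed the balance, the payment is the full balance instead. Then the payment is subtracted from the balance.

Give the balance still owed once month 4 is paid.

$0.00

# | Opening | Interest | Payment | End bal
1 | $353.85 | $2.12 | $88.99 | $266.98
2 | $266.98 | $1.60 | $89.53 | $179.05
3 | $179.05 | $1.07 | $90.06 | $90.06
4 | $90.06 | $0.54 | $90.60 | $0.00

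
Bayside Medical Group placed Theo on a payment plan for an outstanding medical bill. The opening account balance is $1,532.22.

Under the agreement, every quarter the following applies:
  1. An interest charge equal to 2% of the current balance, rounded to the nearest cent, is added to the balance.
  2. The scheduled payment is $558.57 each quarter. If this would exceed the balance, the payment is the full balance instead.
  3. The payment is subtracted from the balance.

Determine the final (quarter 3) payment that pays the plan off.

# | Opening | Interest | Payment | End bal
1 | $1,532.22 | $30.64 | $558.57 | $1,004.29
2 | $1,004.29 | $20.09 | $558.57 | $465.81
3 | $465.81 | $9.32 | $475.13 | $0.00

$475.13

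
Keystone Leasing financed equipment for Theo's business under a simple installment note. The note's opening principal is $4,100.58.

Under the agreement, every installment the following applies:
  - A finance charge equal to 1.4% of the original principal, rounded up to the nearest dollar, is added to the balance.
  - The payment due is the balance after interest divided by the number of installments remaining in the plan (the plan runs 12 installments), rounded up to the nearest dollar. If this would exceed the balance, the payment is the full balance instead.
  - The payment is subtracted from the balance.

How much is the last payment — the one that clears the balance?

Installment 1: opening $4,100.58; interest $58.00 → $4,158.58; payment $347.00; balance $3,811.58
Installment 2: opening $3,811.58; interest $58.00 → $3,869.58; payment $352.00; balance $3,517.58
Installment 3: opening $3,517.58; interest $58.00 → $3,575.58; payment $358.00; balance $3,217.58
Installment 4: opening $3,217.58; interest $58.00 → $3,275.58; payment $364.00; balance $2,911.58
Installment 5: opening $2,911.58; interest $58.00 → $2,969.58; payment $372.00; balance $2,597.58
Installment 6: opening $2,597.58; interest $58.00 → $2,655.58; payment $380.00; balance $2,275.58
Installment 7: opening $2,275.58; interest $58.00 → $2,333.58; payment $389.00; balance $1,944.58
Installment 8: opening $1,944.58; interest $58.00 → $2,002.58; payment $401.00; balance $1,601.58
Installment 9: opening $1,601.58; interest $58.00 → $1,659.58; payment $415.00; balance $1,244.58
Installment 10: opening $1,244.58; interest $58.00 → $1,302.58; payment $435.00; balance $867.58
Installment 11: opening $867.58; interest $58.00 → $925.58; payment $463.00; balance $462.58
Installment 12: opening $462.58; interest $58.00 → $520.58; payment $520.58; balance $0.00

$520.58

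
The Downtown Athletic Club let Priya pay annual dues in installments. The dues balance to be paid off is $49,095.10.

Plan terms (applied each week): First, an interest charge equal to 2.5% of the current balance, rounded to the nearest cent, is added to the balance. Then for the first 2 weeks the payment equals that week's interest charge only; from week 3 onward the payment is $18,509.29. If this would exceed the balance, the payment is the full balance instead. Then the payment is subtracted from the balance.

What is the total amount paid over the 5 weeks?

Week 1: opening $49,095.10; interest $1,227.38 → $50,322.48; payment $1,227.38; balance $49,095.10
Week 2: opening $49,095.10; interest $1,227.38 → $50,322.48; payment $1,227.38; balance $49,095.10
Week 3: opening $49,095.10; interest $1,227.38 → $50,322.48; payment $18,509.29; balance $31,813.19
Week 4: opening $31,813.19; interest $795.33 → $32,608.52; payment $18,509.29; balance $14,099.23
Week 5: opening $14,099.23; interest $352.48 → $14,451.71; payment $14,451.71; balance $0.00
Total paid: $53,925.05

$53,925.05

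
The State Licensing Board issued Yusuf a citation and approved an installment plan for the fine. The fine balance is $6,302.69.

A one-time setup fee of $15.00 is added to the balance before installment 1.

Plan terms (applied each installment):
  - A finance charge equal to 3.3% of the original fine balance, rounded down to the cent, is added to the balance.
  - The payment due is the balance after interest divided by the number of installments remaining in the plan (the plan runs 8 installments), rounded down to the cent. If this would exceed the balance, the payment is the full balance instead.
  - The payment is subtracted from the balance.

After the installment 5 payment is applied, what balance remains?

$2,921.04

Installment 1: opening $6,317.69; interest $207.98 → $6,525.67; payment $815.70; balance $5,709.97
Installment 2: opening $5,709.97; interest $207.98 → $5,917.95; payment $845.42; balance $5,072.53
Installment 3: opening $5,072.53; interest $207.98 → $5,280.51; payment $880.08; balance $4,400.43
Installment 4: opening $4,400.43; interest $207.98 → $4,608.41; payment $921.68; balance $3,686.73
Installment 5: opening $3,686.73; interest $207.98 → $3,894.71; payment $973.67; balance $2,921.04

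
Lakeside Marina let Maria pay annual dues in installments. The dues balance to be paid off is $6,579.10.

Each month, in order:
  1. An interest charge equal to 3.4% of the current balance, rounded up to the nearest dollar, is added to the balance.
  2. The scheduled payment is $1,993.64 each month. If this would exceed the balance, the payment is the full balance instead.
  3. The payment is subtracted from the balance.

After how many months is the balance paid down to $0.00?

4

Month 1: opening $6,579.10; interest $224.00 → $6,803.10; payment $1,993.64; balance $4,809.46
Month 2: opening $4,809.46; interest $164.00 → $4,973.46; payment $1,993.64; balance $2,979.82
Month 3: opening $2,979.82; interest $102.00 → $3,081.82; payment $1,993.64; balance $1,088.18
Month 4: opening $1,088.18; interest $37.00 → $1,125.18; payment $1,125.18; balance $0.00
Balance reaches $0.00 in month 4.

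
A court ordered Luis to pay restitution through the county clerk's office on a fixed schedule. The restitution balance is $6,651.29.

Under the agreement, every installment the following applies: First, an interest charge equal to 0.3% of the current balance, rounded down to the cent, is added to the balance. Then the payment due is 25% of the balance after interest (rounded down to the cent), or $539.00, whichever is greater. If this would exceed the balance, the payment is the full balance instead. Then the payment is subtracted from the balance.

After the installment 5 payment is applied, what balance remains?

Installment 1: $6,651.29 +$19.95 interest = $6,671.24; pay $1,667.81 → $5,003.43
Installment 2: $5,003.43 +$15.01 interest = $5,018.44; pay $1,254.61 → $3,763.83
Installment 3: $3,763.83 +$11.29 interest = $3,775.12; pay $943.78 → $2,831.34
Installment 4: $2,831.34 +$8.49 interest = $2,839.83; pay $709.95 → $2,129.88
Installment 5: $2,129.88 +$6.38 interest = $2,136.26; pay $539.00 → $1,597.26

$1,597.26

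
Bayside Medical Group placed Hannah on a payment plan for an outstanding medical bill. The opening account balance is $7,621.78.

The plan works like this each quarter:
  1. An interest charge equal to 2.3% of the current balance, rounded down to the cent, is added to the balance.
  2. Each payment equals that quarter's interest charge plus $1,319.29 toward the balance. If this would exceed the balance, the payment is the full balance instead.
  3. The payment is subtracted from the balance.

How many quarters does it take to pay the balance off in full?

6

Quarter 1: opening $7,621.78; interest $175.30 → $7,797.08; payment $1,494.59; balance $6,302.49
Quarter 2: opening $6,302.49; interest $144.95 → $6,447.44; payment $1,464.24; balance $4,983.20
Quarter 3: opening $4,983.20; interest $114.61 → $5,097.81; payment $1,433.90; balance $3,663.91
Quarter 4: opening $3,663.91; interest $84.26 → $3,748.17; payment $1,403.55; balance $2,344.62
Quarter 5: opening $2,344.62; interest $53.92 → $2,398.54; payment $1,373.21; balance $1,025.33
Quarter 6: opening $1,025.33; interest $23.58 → $1,048.91; payment $1,048.91; balance $0.00
Balance reaches $0.00 in quarter 6.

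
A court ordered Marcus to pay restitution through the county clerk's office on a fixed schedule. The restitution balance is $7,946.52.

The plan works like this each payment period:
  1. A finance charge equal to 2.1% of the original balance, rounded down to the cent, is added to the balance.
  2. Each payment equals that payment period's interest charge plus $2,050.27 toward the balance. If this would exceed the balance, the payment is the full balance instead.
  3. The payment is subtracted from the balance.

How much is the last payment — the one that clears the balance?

Payment period 1: $7,946.52 +$166.87 interest = $8,113.39; pay $2,217.14 → $5,896.25
Payment period 2: $5,896.25 +$166.87 interest = $6,063.12; pay $2,217.14 → $3,845.98
Payment period 3: $3,845.98 +$166.87 interest = $4,012.85; pay $2,217.14 → $1,795.71
Payment period 4: $1,795.71 +$166.87 interest = $1,962.58; pay $1,962.58 → $0.00

$1,962.58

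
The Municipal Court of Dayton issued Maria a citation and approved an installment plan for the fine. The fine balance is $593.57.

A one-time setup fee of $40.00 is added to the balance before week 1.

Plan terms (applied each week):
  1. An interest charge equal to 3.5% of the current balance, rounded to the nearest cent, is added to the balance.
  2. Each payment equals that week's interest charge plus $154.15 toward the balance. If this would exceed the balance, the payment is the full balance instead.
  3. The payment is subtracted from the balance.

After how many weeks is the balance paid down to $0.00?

5

Week 1: opening $633.57; interest $22.17 → $655.74; payment $176.32; balance $479.42
Week 2: opening $479.42; interest $16.78 → $496.20; payment $170.93; balance $325.27
Week 3: opening $325.27; interest $11.38 → $336.65; payment $165.53; balance $171.12
Week 4: opening $171.12; interest $5.99 → $177.11; payment $160.14; balance $16.97
Week 5: opening $16.97; interest $0.59 → $17.56; payment $17.56; balance $0.00
Balance reaches $0.00 in week 5.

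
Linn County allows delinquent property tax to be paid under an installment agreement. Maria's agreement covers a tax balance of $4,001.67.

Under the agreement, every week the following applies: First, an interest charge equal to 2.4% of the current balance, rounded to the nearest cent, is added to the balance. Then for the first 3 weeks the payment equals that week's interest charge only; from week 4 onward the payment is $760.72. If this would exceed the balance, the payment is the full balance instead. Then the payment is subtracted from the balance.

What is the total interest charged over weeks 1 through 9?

$617.29

Week 1: opening $4,001.67; interest $96.04 → $4,097.71; payment $96.04; balance $4,001.67
Week 2: opening $4,001.67; interest $96.04 → $4,097.71; payment $96.04; balance $4,001.67
Week 3: opening $4,001.67; interest $96.04 → $4,097.71; payment $96.04; balance $4,001.67
Week 4: opening $4,001.67; interest $96.04 → $4,097.71; payment $760.72; balance $3,336.99
Week 5: opening $3,336.99; interest $80.09 → $3,417.08; payment $760.72; balance $2,656.36
Week 6: opening $2,656.36; interest $63.75 → $2,720.11; payment $760.72; balance $1,959.39
Week 7: opening $1,959.39; interest $47.03 → $2,006.42; payment $760.72; balance $1,245.70
Week 8: opening $1,245.70; interest $29.90 → $1,275.60; payment $760.72; balance $514.88
Week 9: opening $514.88; interest $12.36 → $527.24; payment $527.24; balance $0.00
Total interest: $96.04 + $96.04 + $96.04 + $96.04 + $80.09 + $63.75 + $47.03 + $29.90 + $12.36 = $617.29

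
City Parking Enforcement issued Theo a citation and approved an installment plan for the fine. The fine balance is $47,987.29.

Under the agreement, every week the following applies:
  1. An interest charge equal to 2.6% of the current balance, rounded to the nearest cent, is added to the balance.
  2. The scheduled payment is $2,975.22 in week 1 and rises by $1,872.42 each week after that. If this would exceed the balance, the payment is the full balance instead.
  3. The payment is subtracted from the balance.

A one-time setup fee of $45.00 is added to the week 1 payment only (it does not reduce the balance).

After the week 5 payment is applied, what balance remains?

$19,671.15

Week 1: $47,987.29 +$1,247.67 interest = $49,234.96; pay $2,975.22 (+ $45.00 fee) → $46,259.74
Week 2: $46,259.74 +$1,202.75 interest = $47,462.49; pay $4,847.64 → $42,614.85
Week 3: $42,614.85 +$1,107.99 interest = $43,722.84; pay $6,720.06 → $37,002.78
Week 4: $37,002.78 +$962.07 interest = $37,964.85; pay $8,592.48 → $29,372.37
Week 5: $29,372.37 +$763.68 interest = $30,136.05; pay $10,464.90 → $19,671.15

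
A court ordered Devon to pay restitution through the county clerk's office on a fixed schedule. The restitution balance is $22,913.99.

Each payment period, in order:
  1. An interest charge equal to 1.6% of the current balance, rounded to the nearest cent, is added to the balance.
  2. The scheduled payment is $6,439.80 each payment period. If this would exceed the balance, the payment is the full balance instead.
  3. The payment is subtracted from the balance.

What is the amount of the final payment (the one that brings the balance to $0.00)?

Payment period 1: opening $22,913.99; interest $366.62 → $23,280.61; payment $6,439.80; balance $16,840.81
Payment period 2: opening $16,840.81; interest $269.45 → $17,110.26; payment $6,439.80; balance $10,670.46
Payment period 3: opening $10,670.46; interest $170.73 → $10,841.19; payment $6,439.80; balance $4,401.39
Payment period 4: opening $4,401.39; interest $70.42 → $4,471.81; payment $4,471.81; balance $0.00

$4,471.81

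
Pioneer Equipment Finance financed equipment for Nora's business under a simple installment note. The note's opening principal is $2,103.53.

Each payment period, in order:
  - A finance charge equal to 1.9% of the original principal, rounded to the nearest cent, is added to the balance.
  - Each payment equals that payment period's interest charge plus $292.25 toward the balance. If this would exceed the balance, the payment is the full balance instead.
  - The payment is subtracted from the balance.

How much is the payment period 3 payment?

Payment period 1: opening $2,103.53; interest $39.97 → $2,143.50; payment $332.22; balance $1,811.28
Payment period 2: opening $1,811.28; interest $39.97 → $1,851.25; payment $332.22; balance $1,519.03
Payment period 3: opening $1,519.03; interest $39.97 → $1,559.00; payment $332.22; balance $1,226.78

$332.22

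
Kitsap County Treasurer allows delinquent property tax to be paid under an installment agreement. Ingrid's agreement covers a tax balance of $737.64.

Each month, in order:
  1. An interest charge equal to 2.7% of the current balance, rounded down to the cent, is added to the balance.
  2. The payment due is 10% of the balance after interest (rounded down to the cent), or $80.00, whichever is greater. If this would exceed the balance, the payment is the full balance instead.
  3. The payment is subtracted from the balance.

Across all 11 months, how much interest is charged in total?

# | Opening | Interest | Payment | End bal
1 | $737.64 | $19.91 | $80.00 | $677.55
2 | $677.55 | $18.29 | $80.00 | $615.84
3 | $615.84 | $16.62 | $80.00 | $552.46
4 | $552.46 | $14.91 | $80.00 | $487.37
5 | $487.37 | $13.15 | $80.00 | $420.52
6 | $420.52 | $11.35 | $80.00 | $351.87
7 | $351.87 | $9.50 | $80.00 | $281.37
8 | $281.37 | $7.59 | $80.00 | $208.96
9 | $208.96 | $5.64 | $80.00 | $134.60
10 | $134.60 | $3.63 | $80.00 | $58.23
11 | $58.23 | $1.57 | $59.80 | $0.00
Total interest: $19.91 + $18.29 + $16.62 + $14.91 + $13.15 + $11.35 + $9.50 + $7.59 + $5.64 + $3.63 + $1.57 = $122.16

$122.16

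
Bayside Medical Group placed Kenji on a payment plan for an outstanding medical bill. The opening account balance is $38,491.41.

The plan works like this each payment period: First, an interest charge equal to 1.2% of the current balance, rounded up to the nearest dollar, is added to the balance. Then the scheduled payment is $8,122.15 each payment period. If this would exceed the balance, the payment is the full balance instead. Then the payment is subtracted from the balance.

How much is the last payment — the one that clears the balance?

$7,382.81

Payment period 1: opening $38,491.41; interest $462.00 → $38,953.41; payment $8,122.15; balance $30,831.26
Payment period 2: opening $30,831.26; interest $370.00 → $31,201.26; payment $8,122.15; balance $23,079.11
Payment period 3: opening $23,079.11; interest $277.00 → $23,356.11; payment $8,122.15; balance $15,233.96
Payment period 4: opening $15,233.96; interest $183.00 → $15,416.96; payment $8,122.15; balance $7,294.81
Payment period 5: opening $7,294.81; interest $88.00 → $7,382.81; payment $7,382.81; balance $0.00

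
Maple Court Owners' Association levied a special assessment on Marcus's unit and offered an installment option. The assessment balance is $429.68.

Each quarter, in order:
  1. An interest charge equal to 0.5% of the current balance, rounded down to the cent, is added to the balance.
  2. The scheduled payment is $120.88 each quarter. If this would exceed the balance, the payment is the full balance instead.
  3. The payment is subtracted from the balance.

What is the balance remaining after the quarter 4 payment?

$0.00

Quarter 1: $429.68 +$2.14 interest = $431.82; pay $120.88 → $310.94
Quarter 2: $310.94 +$1.55 interest = $312.49; pay $120.88 → $191.61
Quarter 3: $191.61 +$0.95 interest = $192.56; pay $120.88 → $71.68
Quarter 4: $71.68 +$0.35 interest = $72.03; pay $72.03 → $0.00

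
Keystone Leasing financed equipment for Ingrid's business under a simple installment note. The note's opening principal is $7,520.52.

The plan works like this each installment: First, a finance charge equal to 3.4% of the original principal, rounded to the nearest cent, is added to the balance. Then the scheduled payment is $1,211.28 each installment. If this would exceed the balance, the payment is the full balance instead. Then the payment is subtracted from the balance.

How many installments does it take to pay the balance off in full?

Installment 1: opening $7,520.52; interest $255.70 → $7,776.22; payment $1,211.28; balance $6,564.94
Installment 2: opening $6,564.94; interest $255.70 → $6,820.64; payment $1,211.28; balance $5,609.36
Installment 3: opening $5,609.36; interest $255.70 → $5,865.06; payment $1,211.28; balance $4,653.78
Installment 4: opening $4,653.78; interest $255.70 → $4,909.48; payment $1,211.28; balance $3,698.20
Installment 5: opening $3,698.20; interest $255.70 → $3,953.90; payment $1,211.28; balance $2,742.62
Installment 6: opening $2,742.62; interest $255.70 → $2,998.32; payment $1,211.28; balance $1,787.04
Installment 7: opening $1,787.04; interest $255.70 → $2,042.74; payment $1,211.28; balance $831.46
Installment 8: opening $831.46; interest $255.70 → $1,087.16; payment $1,087.16; balance $0.00
Balance reaches $0.00 in installment 8.

8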